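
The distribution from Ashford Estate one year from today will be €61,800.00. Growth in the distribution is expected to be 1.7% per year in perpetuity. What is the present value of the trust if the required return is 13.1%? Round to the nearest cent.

€542105.26

Growing perpetuity: P = D₁ / (r − g) = €61,800.0000 / (0.131 − 0.017) = €542,105.26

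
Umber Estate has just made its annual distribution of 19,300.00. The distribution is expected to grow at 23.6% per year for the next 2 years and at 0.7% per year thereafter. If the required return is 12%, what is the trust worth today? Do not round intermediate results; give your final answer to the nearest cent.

254267.74

D_1 = 23854.80000
D_2 = 29484.53280
Terminal value at year 2: TV = D_2×(1+g_2)/(r−g_2) = 29690.92453/0.113 = 262751.54451
P_0 = D_1/(1+r)^1 + D_2/(1+r)^2 + TV/(1+r)^2
    = 21298.92857 + 23504.88903 + 209463.92260 = 254267.74020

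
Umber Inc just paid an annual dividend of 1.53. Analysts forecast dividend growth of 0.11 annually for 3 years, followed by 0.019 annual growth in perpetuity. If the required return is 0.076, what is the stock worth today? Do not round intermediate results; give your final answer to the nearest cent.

34.91

D_1 = 1.69830
D_2 = 1.88511
D_3 = 2.09248
Terminal value at year 3: TV = D_3×(1+g_2)/(r−g_2) = 2.13223/0.057 = 37.40759
P_0 = D_1/(1+r)^1 + D_2/(1+r)^2 + D_3/(1+r)^3 + TV/(1+r)^3
    = 1.57835 + 1.62822 + 1.67967 + 30.02776 = 34.91399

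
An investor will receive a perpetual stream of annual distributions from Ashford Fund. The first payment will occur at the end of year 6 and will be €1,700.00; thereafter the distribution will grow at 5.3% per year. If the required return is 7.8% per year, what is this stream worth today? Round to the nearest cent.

Value at end of year 5: C₁ / (r − g) = €1,700.00 / (0.078 − 0.053) = €68,000.0000
Discount to today: PV = €68,000.0000 / (1 + 0.078)^5 = €68,000.0000 / 1.455773 = €46,710.56

€46710.56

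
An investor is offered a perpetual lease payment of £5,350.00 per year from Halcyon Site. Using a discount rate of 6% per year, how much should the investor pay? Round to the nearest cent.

£89166.67

Level perpetuity: PV = C / r = £5,350.00 / 0.06 = £89,166.67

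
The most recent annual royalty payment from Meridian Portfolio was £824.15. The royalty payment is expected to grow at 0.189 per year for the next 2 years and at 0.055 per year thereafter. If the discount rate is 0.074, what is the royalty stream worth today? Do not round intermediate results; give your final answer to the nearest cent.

£58009.24

D_1 = 979.91435
D_2 = 1165.11816
Terminal value at year 2: TV = D_2×(1+g_2)/(r−g_2) = 1229.19966/0.019 = 64694.71900
P_0 = D_1/(1+r)^1 + D_2/(1+r)^2 + TV/(1+r)^2
    = 912.39697 + 1010.09311 + 56086.74910 = 58009.23918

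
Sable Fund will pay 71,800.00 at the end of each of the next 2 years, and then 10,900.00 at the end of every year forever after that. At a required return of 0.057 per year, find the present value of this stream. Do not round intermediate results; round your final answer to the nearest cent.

PV of 2-year annuity: 71,800.00 × [1 − (1+0.057)^−2] / 0.057 = 132193.09214
Perpetuity value at year 2: 10,900.00 / 0.057 = 191228.07018
PV of perpetuity: 191228.07018 / (1+0.057)^2 = 171159.75953
Total PV = 132193.09214 + 171159.75953 = 303352.85167

303352.85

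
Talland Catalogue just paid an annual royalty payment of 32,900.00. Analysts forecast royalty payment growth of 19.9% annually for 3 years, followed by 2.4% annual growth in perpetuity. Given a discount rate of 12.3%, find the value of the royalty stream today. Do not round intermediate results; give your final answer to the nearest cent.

D_1 = 39447.10000
D_2 = 47297.07290
D_3 = 56709.19041
Terminal value at year 3: TV = D_3×(1+g_2)/(r−g_2) = 58070.21098/0.099 = 586567.78765
P_0 = D_1/(1+r)^1 + D_2/(1+r)^2 + D_3/(1+r)^3 + TV/(1+r)^3
    = 35126.53606 + 37503.75489 + 40041.85406 + 414170.28849 = 526842.43350

526842.43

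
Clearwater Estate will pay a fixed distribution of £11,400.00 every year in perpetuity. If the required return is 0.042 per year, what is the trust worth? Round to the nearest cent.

£271428.57

Level perpetuity: PV = C / r = £11,400.00 / 0.042 = £271,428.57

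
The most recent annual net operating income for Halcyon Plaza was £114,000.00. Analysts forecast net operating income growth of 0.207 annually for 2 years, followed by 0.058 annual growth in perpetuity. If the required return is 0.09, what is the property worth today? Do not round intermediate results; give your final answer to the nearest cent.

£4887727.12

D_1 = 137598.00000
D_2 = 166080.78600
Terminal value at year 2: TV = D_2×(1+g_2)/(r−g_2) = 175713.47159/0.032 = 5491045.98712
P_0 = D_1/(1+r)^1 + D_2/(1+r)^2 + TV/(1+r)^2
    = 126236.69725 + 139786.87484 + 4621703.54947 = 4887727.12156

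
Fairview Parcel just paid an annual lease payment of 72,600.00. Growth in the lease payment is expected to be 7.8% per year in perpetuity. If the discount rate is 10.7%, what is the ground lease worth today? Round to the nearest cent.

2698717.24

D₁ = D₀ × (1 + g) = 72,600.00 × 1.078 = 78,262.8000
Growing perpetuity: P = D₁ / (r − g) = 78,262.8000 / (0.107 − 0.078) = 2,698,717.24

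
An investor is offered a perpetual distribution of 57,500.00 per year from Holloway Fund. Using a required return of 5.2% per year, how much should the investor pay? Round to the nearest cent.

1105769.23

Level perpetuity: PV = C / r = 57,500.00 / 0.052 = 1,105,769.23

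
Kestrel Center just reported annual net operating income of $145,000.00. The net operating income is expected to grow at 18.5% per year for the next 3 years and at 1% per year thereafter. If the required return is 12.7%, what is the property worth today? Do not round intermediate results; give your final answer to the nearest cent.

D_1 = 171825.00000
D_2 = 203612.62500
D_3 = 241280.96063
Terminal value at year 3: TV = D_3×(1+g_2)/(r−g_2) = 243693.77023/0.117 = 2082852.73702
P_0 = D_1/(1+r)^1 + D_2/(1+r)^2 + D_3/(1+r)^3 + TV/(1+r)^3
    = 152462.28926 + 160308.61826 + 168558.75123 + 1455079.81831 = 1936409.47706

$1936409.48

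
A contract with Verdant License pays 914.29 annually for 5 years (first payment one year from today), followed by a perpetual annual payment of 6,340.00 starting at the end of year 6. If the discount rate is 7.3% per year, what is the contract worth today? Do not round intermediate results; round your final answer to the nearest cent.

64780.39

PV of 5-year annuity: 914.29 × [1 − (1+0.073)^−5] / 0.073 = 3718.84864
Perpetuity value at year 5: 6,340.00 / 0.073 = 86849.31507
PV of perpetuity: 86849.31507 / (1+0.073)^5 = 61061.54488
Total PV = 3718.84864 + 61061.54488 = 64780.39353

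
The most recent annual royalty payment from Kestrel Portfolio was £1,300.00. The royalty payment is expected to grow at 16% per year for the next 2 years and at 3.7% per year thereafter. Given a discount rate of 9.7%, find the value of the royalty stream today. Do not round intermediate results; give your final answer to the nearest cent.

£27951.38

D_1 = 1508.00000
D_2 = 1749.28000
Terminal value at year 2: TV = D_2×(1+g_2)/(r−g_2) = 1814.00336/0.06 = 30233.38933
P_0 = D_1/(1+r)^1 + D_2/(1+r)^2 + TV/(1+r)^2
    = 1374.65816 + 1453.60389 + 25123.12051 = 27951.38256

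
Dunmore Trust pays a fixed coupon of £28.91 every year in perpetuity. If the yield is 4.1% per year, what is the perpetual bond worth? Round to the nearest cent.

Level perpetuity: PV = C / r = £28.91 / 0.041 = £705.12

£705.12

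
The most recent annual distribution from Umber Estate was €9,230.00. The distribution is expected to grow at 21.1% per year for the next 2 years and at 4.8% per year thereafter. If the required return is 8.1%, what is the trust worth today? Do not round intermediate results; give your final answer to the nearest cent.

€389786.32

D_1 = 11177.53000
D_2 = 13535.98883
Terminal value at year 2: TV = D_2×(1+g_2)/(r−g_2) = 14185.71629/0.033 = 429870.19072
P_0 = D_1/(1+r)^1 + D_2/(1+r)^2 + TV/(1+r)^2
    = 10339.99075 + 11583.46790 + 367862.85930 = 389786.31794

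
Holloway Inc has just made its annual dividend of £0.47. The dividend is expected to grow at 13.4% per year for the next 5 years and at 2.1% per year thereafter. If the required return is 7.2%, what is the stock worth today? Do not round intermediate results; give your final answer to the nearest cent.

D_1 = 0.53298
D_2 = 0.60440
D_3 = 0.68539
D_4 = 0.77723
D_5 = 0.88138
Terminal value at year 5: TV = D_5×(1+g_2)/(r−g_2) = 0.89989/0.051 = 17.64488
P_0 = D_1/(1+r)^1 + D_2/(1+r)^2 + D_3/(1+r)^3 + D_4/(1+r)^4 + D_5/(1+r)^5 + TV/(1+r)^5
    = 0.49718 + 0.52594 + 0.55636 + 0.58853 + 0.62257 + 12.46364 = 15.25422

£15.25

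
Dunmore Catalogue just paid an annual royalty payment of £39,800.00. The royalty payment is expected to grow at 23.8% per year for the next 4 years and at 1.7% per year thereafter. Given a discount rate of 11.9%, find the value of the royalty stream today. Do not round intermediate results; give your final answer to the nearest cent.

£800790.27

D_1 = 49272.40000
D_2 = 60999.23120
D_3 = 75517.04823
D_4 = 93490.10570
Terminal value at year 4: TV = D_4×(1+g_2)/(r−g_2) = 95079.43750/0.102 = 932151.34804
P_0 = D_1/(1+r)^1 + D_2/(1+r)^2 + D_3/(1+r)^3 + D_4/(1+r)^4 + TV/(1+r)^4
    = 44032.52904 + 48715.16618 + 53895.77813 + 59627.32201 + 594519.47534 = 800790.27071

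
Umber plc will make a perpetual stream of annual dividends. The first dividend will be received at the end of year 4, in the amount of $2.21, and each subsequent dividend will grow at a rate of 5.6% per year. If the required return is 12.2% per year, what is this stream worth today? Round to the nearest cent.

$23.71

Value at end of year 3: C₁ / (r − g) = $2.21 / (0.122 − 0.056) = $33.4848
Discount to today: PV = $33.4848 / (1 + 0.122)^3 = $33.4848 / 1.412468 = $23.71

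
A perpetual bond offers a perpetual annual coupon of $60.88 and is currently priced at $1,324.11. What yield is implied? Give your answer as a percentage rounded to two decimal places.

4.60%

P = C/r ⇒ r = C/P = $60.88/$1,324.11 = 0.045978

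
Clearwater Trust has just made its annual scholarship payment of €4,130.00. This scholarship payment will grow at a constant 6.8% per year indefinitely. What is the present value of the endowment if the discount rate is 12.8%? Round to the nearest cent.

D₁ = D₀ × (1 + g) = €4,130.00 × 1.068 = €4,410.8400
Growing perpetuity: P = D₁ / (r − g) = €4,410.8400 / (0.128 − 0.068) = €73,514.00

€73514.00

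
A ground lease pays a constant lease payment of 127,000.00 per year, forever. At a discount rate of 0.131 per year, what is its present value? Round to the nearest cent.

969465.65

Level perpetuity: PV = C / r = 127,000.00 / 0.131 = 969,465.65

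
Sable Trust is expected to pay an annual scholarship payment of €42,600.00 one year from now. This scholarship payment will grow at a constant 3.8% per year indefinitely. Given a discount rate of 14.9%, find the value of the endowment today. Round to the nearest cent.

Growing perpetuity: P = D₁ / (r − g) = €42,600.0000 / (0.149 − 0.038) = €383,783.78

€383783.78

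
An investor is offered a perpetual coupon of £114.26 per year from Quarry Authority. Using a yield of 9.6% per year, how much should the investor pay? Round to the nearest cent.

Level perpetuity: PV = C / r = £114.26 / 0.096 = £1,190.21

£1190.21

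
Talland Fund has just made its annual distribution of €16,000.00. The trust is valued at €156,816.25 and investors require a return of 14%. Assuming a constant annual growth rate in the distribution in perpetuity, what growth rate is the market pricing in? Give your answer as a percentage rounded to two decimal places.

3.45%

P = D₀(1+g)/(r−g) ⇒ P(r−g) = D₀(1+g) ⇒ g(P+D₀) = P·r − D₀
g = (P·r − D₀)/(P + D₀) = (€156,816.25×0.14 − €16,000.00) / (€156,816.25 + €16,000.00) = 0.034454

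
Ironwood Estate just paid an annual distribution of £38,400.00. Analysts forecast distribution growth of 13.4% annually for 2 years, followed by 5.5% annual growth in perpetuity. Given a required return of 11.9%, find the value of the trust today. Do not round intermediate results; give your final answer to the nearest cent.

D_1 = 43545.60000
D_2 = 49380.71040
Terminal value at year 2: TV = D_2×(1+g_2)/(r−g_2) = 52096.64947/0.064 = 814010.14800
P_0 = D_1/(1+r)^1 + D_2/(1+r)^2 + TV/(1+r)^2
    = 38914.74531 + 39436.39069 + 650084.25274 = 728435.38874

£728435.39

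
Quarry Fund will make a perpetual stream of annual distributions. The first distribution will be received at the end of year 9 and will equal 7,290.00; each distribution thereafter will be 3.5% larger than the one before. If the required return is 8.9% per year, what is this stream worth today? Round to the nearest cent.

Value at end of year 8: C₁ / (r − g) = 7,290.00 / (0.089 − 0.035) = 135,000.0000
Discount to today: PV = 135,000.0000 / (1 + 0.089)^8 = 135,000.0000 / 1.977985 = 68,251.27

68251.27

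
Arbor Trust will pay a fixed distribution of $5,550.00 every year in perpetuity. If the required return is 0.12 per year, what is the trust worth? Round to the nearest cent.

$46250.00

Level perpetuity: PV = C / r = $5,550.00 / 0.12 = $46,250.00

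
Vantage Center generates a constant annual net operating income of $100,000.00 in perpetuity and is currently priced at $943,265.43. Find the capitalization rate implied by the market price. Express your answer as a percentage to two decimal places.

10.60%

P = C/r ⇒ r = C/P = $100,000.00/$943,265.43 = 0.106015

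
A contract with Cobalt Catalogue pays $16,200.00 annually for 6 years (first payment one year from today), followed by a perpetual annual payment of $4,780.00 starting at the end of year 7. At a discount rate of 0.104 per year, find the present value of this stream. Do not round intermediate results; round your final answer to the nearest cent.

$95120.97

PV of 6-year annuity: $16,200.00 × [1 − (1+0.104)^−6] / 0.104 = 69735.80135
Perpetuity value at year 6: $4,780.00 / 0.104 = 45961.53846
PV of perpetuity: 45961.53846 / (1+0.104)^6 = 25385.17239
Total PV = 69735.80135 + 25385.17239 = 95120.97373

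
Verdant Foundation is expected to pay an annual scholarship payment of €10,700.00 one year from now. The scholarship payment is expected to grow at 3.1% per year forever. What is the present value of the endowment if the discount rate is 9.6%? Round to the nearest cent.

Growing perpetuity: P = D₁ / (r − g) = €10,700.0000 / (0.096 − 0.031) = €164,615.38

€164615.38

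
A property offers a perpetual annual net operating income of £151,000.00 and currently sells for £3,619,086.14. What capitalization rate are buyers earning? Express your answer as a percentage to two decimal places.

4.17%

P = C/r ⇒ r = C/P = £151,000.00/£3,619,086.14 = 0.041723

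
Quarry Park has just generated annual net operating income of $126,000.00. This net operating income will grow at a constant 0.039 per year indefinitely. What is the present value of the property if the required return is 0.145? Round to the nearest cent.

$1235037.74

D₁ = D₀ × (1 + g) = $126,000.00 × 1.039 = $130,914.0000
Growing perpetuity: P = D₁ / (r − g) = $130,914.0000 / (0.145 − 0.039) = $1,235,037.74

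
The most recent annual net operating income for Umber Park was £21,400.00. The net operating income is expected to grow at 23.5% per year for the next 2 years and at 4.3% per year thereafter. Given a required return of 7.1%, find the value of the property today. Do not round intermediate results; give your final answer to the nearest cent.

D_1 = 26429.00000
D_2 = 32639.81500
Terminal value at year 2: TV = D_2×(1+g_2)/(r−g_2) = 34043.32704/0.028 = 1215833.10875
P_0 = D_1/(1+r)^1 + D_2/(1+r)^2 + TV/(1+r)^2
    = 24676.93744 + 28455.66549 + 1059973.53952 = 1113106.14246

£1113106.14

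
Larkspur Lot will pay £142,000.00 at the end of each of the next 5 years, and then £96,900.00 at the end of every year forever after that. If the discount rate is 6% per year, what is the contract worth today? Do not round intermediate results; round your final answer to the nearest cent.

PV of 5-year annuity: £142,000.00 × [1 − (1+0.06)^−5] / 0.06 = 598155.65755
Perpetuity value at year 5: £96,900.00 / 0.06 = 1615000.00000
PV of perpetuity: 1615000.00000 / (1+0.06)^5 = 1206821.94918
Total PV = 598155.65755 + 1206821.94918 = 1804977.60673

£1804977.61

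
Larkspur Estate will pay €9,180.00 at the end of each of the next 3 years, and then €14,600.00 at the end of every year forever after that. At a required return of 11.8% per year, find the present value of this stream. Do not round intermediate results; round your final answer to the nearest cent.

PV of 3-year annuity: €9,180.00 × [1 − (1+0.118)^−3] / 0.118 = 22124.81018
Perpetuity value at year 3: €14,600.00 / 0.118 = 123728.81356
PV of perpetuity: 123728.81356 / (1+0.118)^3 = 88541.20696
Total PV = 22124.81018 + 88541.20696 = 110666.01714

€110666.02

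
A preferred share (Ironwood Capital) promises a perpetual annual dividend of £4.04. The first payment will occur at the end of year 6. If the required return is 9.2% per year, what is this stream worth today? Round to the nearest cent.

£28.28

Value at end of year 5: C / r = £4.04 / 0.092 = £43.9130
Discount to today: PV = £43.9130 / (1 + 0.092)^5 = £43.9130 / 1.552792 = £28.28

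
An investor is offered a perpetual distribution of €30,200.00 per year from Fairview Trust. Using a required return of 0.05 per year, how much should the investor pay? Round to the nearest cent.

Level perpetuity: PV = C / r = €30,200.00 / 0.05 = €604,000.00

€604000.00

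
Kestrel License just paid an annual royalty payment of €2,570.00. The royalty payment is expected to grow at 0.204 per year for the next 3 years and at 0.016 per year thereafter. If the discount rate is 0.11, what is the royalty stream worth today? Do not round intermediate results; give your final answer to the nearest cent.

D_1 = 3094.28000
D_2 = 3725.51312
D_3 = 4485.51780
Terminal value at year 3: TV = D_3×(1+g_2)/(r−g_2) = 4557.28608/0.094 = 48481.76682
P_0 = D_1/(1+r)^1 + D_2/(1+r)^2 + D_3/(1+r)^3 + TV/(1+r)^3
    = 2787.63964 + 3023.71002 + 3279.77195 + 35449.45005 = 44540.57167

€44540.57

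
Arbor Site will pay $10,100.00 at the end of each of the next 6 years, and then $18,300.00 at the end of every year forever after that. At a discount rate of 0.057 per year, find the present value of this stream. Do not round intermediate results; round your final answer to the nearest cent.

$280347.69

PV of 6-year annuity: $10,100.00 × [1 − (1+0.057)^−6] / 0.057 = 50136.56831
Perpetuity value at year 6: $18,300.00 / 0.057 = 321052.63158
PV of perpetuity: 321052.63158 / (1+0.057)^6 = 230211.12661
Total PV = 50136.56831 + 230211.12661 = 280347.69493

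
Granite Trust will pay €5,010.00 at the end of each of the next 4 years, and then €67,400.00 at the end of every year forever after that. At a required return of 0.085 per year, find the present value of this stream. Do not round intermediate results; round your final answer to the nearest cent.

PV of 4-year annuity: €5,010.00 × [1 − (1+0.085)^−4] / 0.085 = 16410.73924
Perpetuity value at year 4: €67,400.00 / 0.085 = 792941.17647
PV of perpetuity: 792941.17647 / (1+0.085)^4 = 572165.96188
Total PV = 16410.73924 + 572165.96188 = 588576.70112

€588576.70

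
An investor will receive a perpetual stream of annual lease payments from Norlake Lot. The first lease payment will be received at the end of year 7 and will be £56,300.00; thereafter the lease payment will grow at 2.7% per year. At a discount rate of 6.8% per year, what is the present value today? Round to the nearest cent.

£925330.81

Value at end of year 6: C₁ / (r − g) = £56,300.00 / (0.068 − 0.027) = £1,373,170.7317
Discount to today: PV = £1,373,170.7317 / (1 + 0.068)^6 = £1,373,170.7317 / 1.483978 = £925,330.81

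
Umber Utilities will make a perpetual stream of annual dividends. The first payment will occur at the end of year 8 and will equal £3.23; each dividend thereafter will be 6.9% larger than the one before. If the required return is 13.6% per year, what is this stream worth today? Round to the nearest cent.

£19.75

Value at end of year 7: C₁ / (r − g) = £3.23 / (0.136 − 0.069) = £48.2090
Discount to today: PV = £48.2090 / (1 + 0.136)^7 = £48.2090 / 2.441453 = £19.75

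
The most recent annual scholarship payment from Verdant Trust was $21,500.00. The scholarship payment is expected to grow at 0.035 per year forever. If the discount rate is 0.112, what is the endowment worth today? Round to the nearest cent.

D₁ = D₀ × (1 + g) = $21,500.00 × 1.035 = $22,252.5000
Growing perpetuity: P = D₁ / (r − g) = $22,252.5000 / (0.112 − 0.035) = $288,993.51

$288993.51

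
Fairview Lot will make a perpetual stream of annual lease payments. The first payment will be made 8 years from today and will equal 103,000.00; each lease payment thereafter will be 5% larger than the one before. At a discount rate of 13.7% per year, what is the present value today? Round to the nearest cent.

481941.94

Value at end of year 7: C₁ / (r − g) = 103,000.00 / (0.137 − 0.05) = 1,183,908.0460
Discount to today: PV = 1,183,908.0460 / (1 + 0.137)^7 = 1,183,908.0460 / 2.456537 = 481,941.94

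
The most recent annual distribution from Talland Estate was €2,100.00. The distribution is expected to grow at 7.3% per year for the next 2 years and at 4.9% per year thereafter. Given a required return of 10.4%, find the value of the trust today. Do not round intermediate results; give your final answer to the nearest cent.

€41859.72

D_1 = 2253.30000
D_2 = 2417.79090
Terminal value at year 2: TV = D_2×(1+g_2)/(r−g_2) = 2536.26265/0.055 = 46113.86644
P_0 = D_1/(1+r)^1 + D_2/(1+r)^2 + TV/(1+r)^2
    = 2041.03261 + 1983.72100 + 37834.96971 = 41859.72332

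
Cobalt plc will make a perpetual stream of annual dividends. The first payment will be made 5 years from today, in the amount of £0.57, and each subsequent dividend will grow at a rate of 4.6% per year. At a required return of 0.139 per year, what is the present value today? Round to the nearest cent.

£3.64

Value at end of year 4: C₁ / (r − g) = £0.57 / (0.139 − 0.046) = £6.1290
Discount to today: PV = £6.1290 / (1 + 0.139)^4 = £6.1290 / 1.683042 = £3.64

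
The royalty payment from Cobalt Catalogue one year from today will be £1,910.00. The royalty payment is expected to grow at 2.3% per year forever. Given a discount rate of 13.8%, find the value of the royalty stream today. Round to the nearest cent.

Growing perpetuity: P = D₁ / (r − g) = £1,910.0000 / (0.138 − 0.023) = £16,608.70

£16608.70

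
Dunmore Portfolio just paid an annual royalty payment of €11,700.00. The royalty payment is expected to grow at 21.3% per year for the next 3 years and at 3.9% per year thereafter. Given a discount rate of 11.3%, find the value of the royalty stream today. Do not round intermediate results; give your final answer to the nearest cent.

D_1 = 14192.10000
D_2 = 17215.01730
D_3 = 20881.81598
Terminal value at year 3: TV = D_3×(1+g_2)/(r−g_2) = 21696.20681/0.074 = 293191.98390
P_0 = D_1/(1+r)^1 + D_2/(1+r)^2 + D_3/(1+r)^3 + TV/(1+r)^3
    = 12751.21294 + 13896.87448 + 15145.47057 + 212650.59351 = 254444.15149

€254444.15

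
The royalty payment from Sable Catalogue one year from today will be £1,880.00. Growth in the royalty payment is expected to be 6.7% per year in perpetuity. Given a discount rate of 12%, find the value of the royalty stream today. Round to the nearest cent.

£35471.70

Growing perpetuity: P = D₁ / (r − g) = £1,880.0000 / (0.12 − 0.067) = £35,471.70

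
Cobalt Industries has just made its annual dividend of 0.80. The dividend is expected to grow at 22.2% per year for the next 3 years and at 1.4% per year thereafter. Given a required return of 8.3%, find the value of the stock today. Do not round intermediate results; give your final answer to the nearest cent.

19.96

D_1 = 0.97760
D_2 = 1.19463
D_3 = 1.45983
Terminal value at year 3: TV = D_3×(1+g_2)/(r−g_2) = 1.48027/0.069 = 21.45322
P_0 = D_1/(1+r)^1 + D_2/(1+r)^2 + D_3/(1+r)^3 + TV/(1+r)^3
    = 0.90268 + 1.01853 + 1.14926 + 16.88912 = 19.95959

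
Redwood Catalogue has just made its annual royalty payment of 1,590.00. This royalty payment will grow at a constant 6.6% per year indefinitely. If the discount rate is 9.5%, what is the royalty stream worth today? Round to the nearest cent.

58446.21

D₁ = D₀ × (1 + g) = 1,590.00 × 1.066 = 1,694.9400
Growing perpetuity: P = D₁ / (r − g) = 1,694.9400 / (0.095 − 0.066) = 58,446.21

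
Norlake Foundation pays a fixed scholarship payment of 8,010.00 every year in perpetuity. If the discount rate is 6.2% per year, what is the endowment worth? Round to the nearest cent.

Level perpetuity: PV = C / r = 8,010.00 / 0.062 = 129,193.55

129193.55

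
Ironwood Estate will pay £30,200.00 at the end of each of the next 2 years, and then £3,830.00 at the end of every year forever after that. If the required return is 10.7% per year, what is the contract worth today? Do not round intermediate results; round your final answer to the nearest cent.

£81134.17

PV of 2-year annuity: £30,200.00 × [1 − (1+0.107)^−2] / 0.107 = 51924.96791
Perpetuity value at year 2: £3,830.00 / 0.107 = 35794.39252
PV of perpetuity: 35794.39252 / (1+0.107)^2 = 29209.20620
Total PV = 51924.96791 + 29209.20620 = 81134.17411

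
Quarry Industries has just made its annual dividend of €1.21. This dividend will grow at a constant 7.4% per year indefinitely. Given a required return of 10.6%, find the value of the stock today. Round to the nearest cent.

€40.61

D₁ = D₀ × (1 + g) = €1.21 × 1.074 = €1.2995
Growing perpetuity: P = D₁ / (r − g) = €1.2995 / (0.106 − 0.074) = €40.61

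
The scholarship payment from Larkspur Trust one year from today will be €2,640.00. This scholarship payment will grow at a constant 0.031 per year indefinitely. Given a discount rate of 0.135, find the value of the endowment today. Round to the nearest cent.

€25384.62

Growing perpetuity: P = D₁ / (r − g) = €2,640.0000 / (0.135 − 0.031) = €25,384.62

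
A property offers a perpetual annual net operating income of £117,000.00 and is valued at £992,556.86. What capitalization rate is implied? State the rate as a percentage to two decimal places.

P = C/r ⇒ r = C/P = £117,000.00/£992,556.86 = 0.117877

11.79%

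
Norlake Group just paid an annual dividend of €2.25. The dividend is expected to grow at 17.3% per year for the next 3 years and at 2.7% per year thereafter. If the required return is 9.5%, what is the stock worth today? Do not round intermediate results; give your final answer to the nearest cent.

D_1 = 2.63925
D_2 = 3.09584
D_3 = 3.63142
Terminal value at year 3: TV = D_3×(1+g_2)/(r−g_2) = 3.72947/0.068 = 54.84513
P_0 = D_1/(1+r)^1 + D_2/(1+r)^2 + D_3/(1+r)^3 + TV/(1+r)^3
    = 2.41027 + 2.58196 + 2.76589 + 41.77301 = 49.53113

€49.53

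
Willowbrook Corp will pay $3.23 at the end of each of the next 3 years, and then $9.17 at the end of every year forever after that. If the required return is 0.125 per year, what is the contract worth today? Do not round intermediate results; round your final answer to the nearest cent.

$59.21

PV of 3-year annuity: $3.23 × [1 − (1+0.125)^−3] / 0.125 = 7.69174
Perpetuity value at year 3: $9.17 / 0.125 = 73.36000
PV of perpetuity: 73.36000 / (1+0.125)^3 = 51.52307
Total PV = 7.69174 + 51.52307 = 59.21481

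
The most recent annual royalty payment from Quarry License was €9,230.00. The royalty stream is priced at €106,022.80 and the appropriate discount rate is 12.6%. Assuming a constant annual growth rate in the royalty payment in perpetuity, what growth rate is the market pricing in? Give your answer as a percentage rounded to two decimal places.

3.58%

P = D₀(1+g)/(r−g) ⇒ P(r−g) = D₀(1+g) ⇒ g(P+D₀) = P·r − D₀
g = (P·r − D₀)/(P + D₀) = (€106,022.80×0.126 − €9,230.00) / (€106,022.80 + €9,230.00) = 0.035824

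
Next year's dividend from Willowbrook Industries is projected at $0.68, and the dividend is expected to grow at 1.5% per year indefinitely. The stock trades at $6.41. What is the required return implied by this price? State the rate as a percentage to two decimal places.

P = D₁/(r − g) ⇒ r = D₁/P + g = $0.6800/$6.41 + 0.015 = 0.106084 + 0.015 = 0.121084

12.11%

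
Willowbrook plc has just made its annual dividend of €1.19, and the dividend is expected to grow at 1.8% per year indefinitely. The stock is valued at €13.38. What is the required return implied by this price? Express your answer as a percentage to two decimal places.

10.85%

D₁ = €1.19 × 1.018 = €1.2114
P = D₁/(r − g) ⇒ r = D₁/P + g = €1.2114/€13.38 + 0.018 = 0.090540 + 0.018 = 0.108540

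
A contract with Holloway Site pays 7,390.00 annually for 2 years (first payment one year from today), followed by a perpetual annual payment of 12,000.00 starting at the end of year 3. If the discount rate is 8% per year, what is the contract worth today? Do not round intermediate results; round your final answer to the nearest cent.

PV of 2-year annuity: 7,390.00 × [1 − (1+0.08)^−2] / 0.08 = 13178.32647
Perpetuity value at year 2: 12,000.00 / 0.08 = 150000.00000
PV of perpetuity: 150000.00000 / (1+0.08)^2 = 128600.82305
Total PV = 13178.32647 + 128600.82305 = 141779.14952

141779.15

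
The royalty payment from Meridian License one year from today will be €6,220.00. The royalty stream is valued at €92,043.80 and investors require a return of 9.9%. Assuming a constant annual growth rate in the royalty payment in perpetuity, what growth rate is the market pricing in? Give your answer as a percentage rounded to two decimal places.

P = D₁/(r−g) ⇒ g = r − D₁/P = 0.099 − €6,220.00/€92,043.80 = 0.031423

3.14%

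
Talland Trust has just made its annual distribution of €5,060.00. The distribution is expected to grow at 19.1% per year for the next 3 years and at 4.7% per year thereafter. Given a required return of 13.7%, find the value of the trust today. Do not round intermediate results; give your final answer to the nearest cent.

D_1 = 6026.46000
D_2 = 7177.51386
D_3 = 8548.41901
Terminal value at year 3: TV = D_3×(1+g_2)/(r−g_2) = 8950.19470/0.09 = 99446.60778
P_0 = D_1/(1+r)^1 + D_2/(1+r)^2 + D_3/(1+r)^3 + TV/(1+r)^3
    = 5300.31662 + 5552.04670 + 5815.73229 + 67656.35237 = 84324.44798

€84324.45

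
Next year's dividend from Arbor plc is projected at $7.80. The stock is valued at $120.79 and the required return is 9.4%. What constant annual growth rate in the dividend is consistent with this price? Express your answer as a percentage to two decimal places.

P = D₁/(r−g) ⇒ g = r − D₁/P = 0.094 − $7.80/$120.79 = 0.029425

2.94%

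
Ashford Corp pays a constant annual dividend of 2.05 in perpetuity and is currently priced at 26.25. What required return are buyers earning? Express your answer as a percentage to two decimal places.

P = C/r ⇒ r = C/P = 2.05/26.25 = 0.078095

7.81%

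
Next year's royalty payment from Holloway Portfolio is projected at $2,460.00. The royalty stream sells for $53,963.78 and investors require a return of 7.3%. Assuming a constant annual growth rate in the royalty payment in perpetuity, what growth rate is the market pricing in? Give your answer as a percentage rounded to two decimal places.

P = D₁/(r−g) ⇒ g = r − D₁/P = 0.073 − $2,460.00/$53,963.78 = 0.027414

2.74%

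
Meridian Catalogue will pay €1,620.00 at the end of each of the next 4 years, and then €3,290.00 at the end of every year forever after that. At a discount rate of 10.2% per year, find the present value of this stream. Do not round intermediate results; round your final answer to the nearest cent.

PV of 4-year annuity: €1,620.00 × [1 − (1+0.102)^−4] / 0.102 = 5113.02841
Perpetuity value at year 4: €3,290.00 / 0.102 = 32254.90196
PV of perpetuity: 32254.90196 / (1+0.102)^4 = 21871.03563
Total PV = 5113.02841 + 21871.03563 = 26984.06404

€26984.06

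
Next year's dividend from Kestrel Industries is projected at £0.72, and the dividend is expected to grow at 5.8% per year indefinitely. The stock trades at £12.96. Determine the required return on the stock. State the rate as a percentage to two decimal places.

P = D₁/(r − g) ⇒ r = D₁/P + g = £0.7200/£12.96 + 0.058 = 0.055556 + 0.058 = 0.113556

11.36%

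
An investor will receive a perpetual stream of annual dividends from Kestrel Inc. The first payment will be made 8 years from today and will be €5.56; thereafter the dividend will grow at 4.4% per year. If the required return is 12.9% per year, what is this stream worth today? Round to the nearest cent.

Value at end of year 7: C₁ / (r − g) = €5.56 / (0.129 − 0.044) = €65.4118
Discount to today: PV = €65.4118 / (1 + 0.129)^7 = €65.4118 / 2.338070 = €27.98

€27.98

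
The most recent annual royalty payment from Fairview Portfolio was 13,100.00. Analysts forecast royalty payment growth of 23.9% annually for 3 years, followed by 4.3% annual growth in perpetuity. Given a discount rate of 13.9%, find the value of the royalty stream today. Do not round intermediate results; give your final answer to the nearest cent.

D_1 = 16230.90000
D_2 = 20110.08510
D_3 = 24916.39544
Terminal value at year 3: TV = D_3×(1+g_2)/(r−g_2) = 25987.80044/0.096 = 270706.25461
P_0 = D_1/(1+r)^1 + D_2/(1+r)^2 + D_3/(1+r)^3 + TV/(1+r)^3
    = 14250.13169 + 15501.24071 + 16862.19249 + 183200.69544 = 229814.26033

229814.26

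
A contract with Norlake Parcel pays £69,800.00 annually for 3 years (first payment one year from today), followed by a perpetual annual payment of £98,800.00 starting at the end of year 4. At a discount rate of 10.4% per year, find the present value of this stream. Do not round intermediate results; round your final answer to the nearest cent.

£878386.14

PV of 3-year annuity: £69,800.00 × [1 − (1+0.104)^−3] / 0.104 = 172367.14786
Perpetuity value at year 3: £98,800.00 / 0.104 = 950000.00000
PV of perpetuity: 950000.00000 / (1+0.104)^3 = 706018.99415
Total PV = 172367.14786 + 706018.99415 = 878386.14201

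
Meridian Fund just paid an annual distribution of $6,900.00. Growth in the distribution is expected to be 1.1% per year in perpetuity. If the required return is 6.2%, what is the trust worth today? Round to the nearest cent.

D₁ = D₀ × (1 + g) = $6,900.00 × 1.011 = $6,975.9000
Growing perpetuity: P = D₁ / (r − g) = $6,975.9000 / (0.062 − 0.011) = $136,782.35

$136782.35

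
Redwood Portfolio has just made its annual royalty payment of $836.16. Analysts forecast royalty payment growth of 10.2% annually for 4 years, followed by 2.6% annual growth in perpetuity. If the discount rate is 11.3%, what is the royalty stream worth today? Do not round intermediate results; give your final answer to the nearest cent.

D_1 = 921.44832
D_2 = 1015.43605
D_3 = 1119.01053
D_4 = 1233.14960
Terminal value at year 4: TV = D_4×(1+g_2)/(r−g_2) = 1265.21149/0.087 = 14542.66079
P_0 = D_1/(1+r)^1 + D_2/(1+r)^2 + D_3/(1+r)^3 + D_4/(1+r)^4 + TV/(1+r)^4
    = 827.89606 + 819.71380 + 811.61241 + 803.59108 + 9476.83277 = 12739.64613

$12739.65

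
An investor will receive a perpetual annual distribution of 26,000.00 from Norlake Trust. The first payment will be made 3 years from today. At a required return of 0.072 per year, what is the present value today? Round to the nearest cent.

314232.63

Value at end of year 2: C / r = 26,000.00 / 0.072 = 361,111.1111
Discount to today: PV = 361,111.1111 / (1 + 0.072)^2 = 361,111.1111 / 1.149184 = 314,232.63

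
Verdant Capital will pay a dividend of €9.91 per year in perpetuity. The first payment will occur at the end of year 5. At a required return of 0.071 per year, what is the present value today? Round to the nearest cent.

€106.09

Value at end of year 4: C / r = €9.91 / 0.071 = €139.5775
Discount to today: PV = €139.5775 / (1 + 0.071)^4 = €139.5775 / 1.315703 = €106.09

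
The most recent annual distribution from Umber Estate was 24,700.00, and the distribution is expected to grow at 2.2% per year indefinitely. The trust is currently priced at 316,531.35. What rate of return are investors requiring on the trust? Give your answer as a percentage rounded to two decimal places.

10.18%

D₁ = 24,700.00 × 1.022 = 25,243.4000
P = D₁/(r − g) ⇒ r = D₁/P + g = 25,243.4000/316,531.35 + 0.022 = 0.079750 + 0.022 = 0.101750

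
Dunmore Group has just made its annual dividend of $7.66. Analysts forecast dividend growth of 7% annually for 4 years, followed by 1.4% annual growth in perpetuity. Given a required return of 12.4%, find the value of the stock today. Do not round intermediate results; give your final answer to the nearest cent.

D_1 = 8.19620
D_2 = 8.76993
D_3 = 9.38383
D_4 = 10.04070
Terminal value at year 4: TV = D_4×(1+g_2)/(r−g_2) = 10.18127/0.11 = 92.55697
P_0 = D_1/(1+r)^1 + D_2/(1+r)^2 + D_3/(1+r)^3 + D_4/(1+r)^4 + TV/(1+r)^4
    = 7.29199 + 6.94167 + 6.60817 + 6.29070 + 57.98877 = 85.12129

$85.12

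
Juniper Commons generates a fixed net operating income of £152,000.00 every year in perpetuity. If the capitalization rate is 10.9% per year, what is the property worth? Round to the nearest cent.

£1394495.41

Level perpetuity: PV = C / r = £152,000.00 / 0.109 = £1,394,495.41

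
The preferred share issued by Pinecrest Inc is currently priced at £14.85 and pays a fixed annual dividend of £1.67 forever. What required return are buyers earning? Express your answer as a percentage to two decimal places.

11.25%

P = C/r ⇒ r = C/P = £1.67/£14.85 = 0.112458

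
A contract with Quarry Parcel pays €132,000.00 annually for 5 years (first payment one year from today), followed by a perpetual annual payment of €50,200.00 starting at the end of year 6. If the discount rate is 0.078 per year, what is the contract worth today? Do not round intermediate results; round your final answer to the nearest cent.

€971922.30

PV of 5-year annuity: €132,000.00 × [1 − (1+0.078)^−5] / 0.078 = 529827.59997
Perpetuity value at year 5: €50,200.00 / 0.078 = 643589.74359
PV of perpetuity: 643589.74359 / (1+0.078)^5 = 442094.70178
Total PV = 529827.59997 + 442094.70178 = 971922.30175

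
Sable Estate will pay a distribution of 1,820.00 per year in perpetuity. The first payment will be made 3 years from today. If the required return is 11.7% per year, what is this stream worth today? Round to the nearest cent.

Value at end of year 2: C / r = 1,820.00 / 0.117 = 15,555.5556
Discount to today: PV = 15,555.5556 / (1 + 0.117)^2 = 15,555.5556 / 1.247689 = 12,467.49

12467.49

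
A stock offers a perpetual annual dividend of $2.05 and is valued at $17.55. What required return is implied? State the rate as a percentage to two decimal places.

P = C/r ⇒ r = C/P = $2.05/$17.55 = 0.116809

11.68%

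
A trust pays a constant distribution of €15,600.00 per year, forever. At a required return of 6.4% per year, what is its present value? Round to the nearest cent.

€243750.00

Level perpetuity: PV = C / r = €15,600.00 / 0.064 = €243,750.00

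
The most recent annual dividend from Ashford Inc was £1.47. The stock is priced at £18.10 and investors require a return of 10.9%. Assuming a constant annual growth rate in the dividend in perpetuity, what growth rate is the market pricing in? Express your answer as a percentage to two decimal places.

2.57%

P = D₀(1+g)/(r−g) ⇒ P(r−g) = D₀(1+g) ⇒ g(P+D₀) = P·r − D₀
g = (P·r − D₀)/(P + D₀) = (£18.10×0.109 − £1.47) / (£18.10 + £1.47) = 0.025697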